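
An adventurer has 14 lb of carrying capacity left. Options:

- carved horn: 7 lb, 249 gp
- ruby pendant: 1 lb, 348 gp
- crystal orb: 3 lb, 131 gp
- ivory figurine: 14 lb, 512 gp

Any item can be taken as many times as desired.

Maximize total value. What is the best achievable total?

4872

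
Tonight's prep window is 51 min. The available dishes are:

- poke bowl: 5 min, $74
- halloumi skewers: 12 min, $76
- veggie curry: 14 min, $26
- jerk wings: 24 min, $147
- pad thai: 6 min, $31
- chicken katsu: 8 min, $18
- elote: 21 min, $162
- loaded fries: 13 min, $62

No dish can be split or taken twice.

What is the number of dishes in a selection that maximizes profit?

3

Optimal total is 383.
poke bowl + jerk wings + elote hits 383 at 50 min.
Every optimal selection uses 3 dishes.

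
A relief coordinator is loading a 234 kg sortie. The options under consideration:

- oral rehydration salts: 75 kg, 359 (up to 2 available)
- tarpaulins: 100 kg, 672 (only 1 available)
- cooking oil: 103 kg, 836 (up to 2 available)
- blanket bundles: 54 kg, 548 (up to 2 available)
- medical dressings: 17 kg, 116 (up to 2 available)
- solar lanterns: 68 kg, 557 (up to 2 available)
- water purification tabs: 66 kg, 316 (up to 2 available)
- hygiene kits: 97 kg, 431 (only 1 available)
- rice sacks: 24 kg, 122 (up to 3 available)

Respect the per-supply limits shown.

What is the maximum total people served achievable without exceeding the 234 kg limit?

By people served per kg: blanket bundles 10.15, solar lanterns 8.19, cooking oil 8.12, medical dressings 6.82 lead.
Taking the top-ratio supplies first gives 2×blanket bundles + 2×medical dressings + solar lanterns + rice sacks for 2007 (234 kg).
Dropping medical dressings and solar lanterns and rice sacks frees 109 kg; slotting in cooking oil (103 kg) lifts the total to 2048 at 228 kg.

2048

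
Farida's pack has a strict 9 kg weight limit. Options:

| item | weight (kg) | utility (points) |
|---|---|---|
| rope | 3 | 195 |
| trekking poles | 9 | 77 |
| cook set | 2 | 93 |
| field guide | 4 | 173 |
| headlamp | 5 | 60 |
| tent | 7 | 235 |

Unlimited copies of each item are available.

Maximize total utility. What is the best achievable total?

The ratio ordering already packs tightly: 3×rope, 9 kg, 585.
That's the maximum — no swap from here does better than 585.

585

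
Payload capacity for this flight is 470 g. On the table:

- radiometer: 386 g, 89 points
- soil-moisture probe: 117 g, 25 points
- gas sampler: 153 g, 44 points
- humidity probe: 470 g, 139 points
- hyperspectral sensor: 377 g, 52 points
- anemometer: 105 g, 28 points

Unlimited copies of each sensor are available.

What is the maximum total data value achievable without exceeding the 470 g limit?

139

By data value per g: humidity probe 0.30, gas sampler 0.29, anemometer 0.27 lead.
Best packing: humidity probe — 470 g, 139 total.
Nothing else within 470 g beats 139.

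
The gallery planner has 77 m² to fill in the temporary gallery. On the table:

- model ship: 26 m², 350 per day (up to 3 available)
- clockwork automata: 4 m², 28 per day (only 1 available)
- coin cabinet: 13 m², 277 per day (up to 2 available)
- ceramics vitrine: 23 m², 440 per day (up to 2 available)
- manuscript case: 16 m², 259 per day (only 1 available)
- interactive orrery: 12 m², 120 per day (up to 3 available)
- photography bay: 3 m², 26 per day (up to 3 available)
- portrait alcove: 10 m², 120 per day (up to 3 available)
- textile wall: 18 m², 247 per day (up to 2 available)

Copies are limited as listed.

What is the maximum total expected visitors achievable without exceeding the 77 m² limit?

Taking the top-ratio exhibits first gives 2×coin cabinet + 2×ceramics vitrine + photography bay for 1460 (75 m²).
Dropping photography bay frees 3 m²; slotting in clockwork automata (4 m²) lifts the total to 1462 at 76 m².

1462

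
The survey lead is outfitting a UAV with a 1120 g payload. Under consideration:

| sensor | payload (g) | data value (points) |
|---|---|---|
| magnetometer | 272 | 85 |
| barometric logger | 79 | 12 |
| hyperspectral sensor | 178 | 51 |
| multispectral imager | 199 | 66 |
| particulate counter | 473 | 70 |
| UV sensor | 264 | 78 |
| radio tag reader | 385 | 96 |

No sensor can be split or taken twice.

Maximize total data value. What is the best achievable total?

325

Taking the top-ratio sensors first gives magnetometer + barometric logger + hyperspectral sensor + multispectral imager + UV sensor for 292 (992 g).
Replace barometric logger and hyperspectral sensor with radio tag reader: the trade gains 33 net, giving 325 at 1120 g.
An exhaustive check of the 128 subsets confirms 325.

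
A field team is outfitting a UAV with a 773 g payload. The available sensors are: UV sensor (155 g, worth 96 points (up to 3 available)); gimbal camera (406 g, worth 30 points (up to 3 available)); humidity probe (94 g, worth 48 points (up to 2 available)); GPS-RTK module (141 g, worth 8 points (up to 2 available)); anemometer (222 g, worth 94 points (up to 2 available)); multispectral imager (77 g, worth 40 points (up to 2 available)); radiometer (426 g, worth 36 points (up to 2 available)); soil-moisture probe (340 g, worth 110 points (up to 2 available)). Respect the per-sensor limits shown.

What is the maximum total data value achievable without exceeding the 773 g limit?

424

Ranking by ratio (data value/g): UV sensor 0.62, multispectral imager 0.52, humidity probe 0.51, anemometer 0.42.
The ratio heuristic lands on 3×UV sensor + humidity probe + 2×multispectral imager (416) but leaves 60 g idle.
Replace multispectral imager with humidity probe: the trade gains 8 net, giving 424 at 730 g.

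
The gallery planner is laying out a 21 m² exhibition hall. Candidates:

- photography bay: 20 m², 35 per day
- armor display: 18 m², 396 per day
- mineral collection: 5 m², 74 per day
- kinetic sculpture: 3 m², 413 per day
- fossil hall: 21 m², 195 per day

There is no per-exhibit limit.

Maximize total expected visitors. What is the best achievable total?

2891

Taking 7×kinetic sculpture: 21 m² used, 2891 in expected visitors.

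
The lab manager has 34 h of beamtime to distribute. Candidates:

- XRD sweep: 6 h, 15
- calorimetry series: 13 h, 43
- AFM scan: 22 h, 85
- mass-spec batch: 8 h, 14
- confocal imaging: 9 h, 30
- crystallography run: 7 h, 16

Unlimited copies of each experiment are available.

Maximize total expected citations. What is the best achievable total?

115

Best packing: 2×XRD sweep + AFM scan — 34 h, 115 total.
That's the maximum — no swap from here does better than 115.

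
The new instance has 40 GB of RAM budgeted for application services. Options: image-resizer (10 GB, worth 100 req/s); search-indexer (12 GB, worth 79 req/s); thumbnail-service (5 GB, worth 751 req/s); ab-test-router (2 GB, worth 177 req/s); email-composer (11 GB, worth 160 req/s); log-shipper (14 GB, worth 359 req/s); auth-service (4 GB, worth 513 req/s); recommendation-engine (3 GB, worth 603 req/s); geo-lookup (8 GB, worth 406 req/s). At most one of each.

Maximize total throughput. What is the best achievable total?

2809

Taking thumbnail-service + ab-test-router + log-shipper + auth-service + recommendation-engine + geo-lookup: 36 GB used, 2809 in throughput.
Every other selection either busts 40 GB or fails to beat 2809.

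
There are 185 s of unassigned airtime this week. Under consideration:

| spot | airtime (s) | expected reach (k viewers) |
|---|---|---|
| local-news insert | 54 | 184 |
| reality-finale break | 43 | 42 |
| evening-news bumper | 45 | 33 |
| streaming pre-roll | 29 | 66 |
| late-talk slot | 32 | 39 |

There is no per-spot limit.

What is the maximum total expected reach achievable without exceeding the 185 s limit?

Ranking by ratio (expected reach/s): local-news insert 3.41, streaming pre-roll 2.28, late-talk slot 1.22, reality-finale break 0.98.
3×local-news insert uses 162 of the 185 s and totals 552.

552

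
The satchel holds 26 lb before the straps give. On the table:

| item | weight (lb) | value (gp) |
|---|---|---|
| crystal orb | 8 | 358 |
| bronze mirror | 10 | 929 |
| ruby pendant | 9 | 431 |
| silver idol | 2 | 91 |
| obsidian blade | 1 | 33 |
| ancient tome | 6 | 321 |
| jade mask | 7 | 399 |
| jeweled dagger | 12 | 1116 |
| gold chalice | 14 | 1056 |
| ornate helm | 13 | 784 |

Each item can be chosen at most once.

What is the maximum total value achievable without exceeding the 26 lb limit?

2172

By value per lb: jeweled dagger 93.00, bronze mirror 92.90, gold chalice 75.43 lead.
Greedy by ratio would take bronze mirror + silver idol + obsidian blade + jeweled dagger: 25 lb used, total 2169.
Dropping bronze mirror and silver idol and obsidian blade frees 13 lb; slotting in gold chalice (14 lb) lifts the total to 2172 at 26 lb.
Every other selection either busts 26 lb or fails to beat 2172.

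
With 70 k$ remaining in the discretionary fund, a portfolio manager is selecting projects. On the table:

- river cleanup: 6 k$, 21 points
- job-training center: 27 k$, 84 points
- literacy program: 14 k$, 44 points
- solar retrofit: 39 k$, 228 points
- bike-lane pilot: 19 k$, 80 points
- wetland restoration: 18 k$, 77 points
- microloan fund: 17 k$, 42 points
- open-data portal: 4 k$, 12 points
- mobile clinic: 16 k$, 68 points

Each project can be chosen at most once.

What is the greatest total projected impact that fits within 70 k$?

341

Filling by ratio: river cleanup + solar retrofit + wetland restoration + open-data portal for 338, with 3 k$ left unused.
The 18 k$ tied up in wetland restoration is better spent on bike-lane pilot — total rises to 341 (68 k$).
Every other selection either busts 70 k$ or fails to beat 341.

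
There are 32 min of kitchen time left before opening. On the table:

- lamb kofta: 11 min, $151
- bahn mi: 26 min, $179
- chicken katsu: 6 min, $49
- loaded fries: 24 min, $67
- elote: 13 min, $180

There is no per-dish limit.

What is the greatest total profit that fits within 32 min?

409

Taking chicken katsu + 2×elote: 32 min used, 409 in profit.
Every other selection either busts 32 min or fails to beat 409.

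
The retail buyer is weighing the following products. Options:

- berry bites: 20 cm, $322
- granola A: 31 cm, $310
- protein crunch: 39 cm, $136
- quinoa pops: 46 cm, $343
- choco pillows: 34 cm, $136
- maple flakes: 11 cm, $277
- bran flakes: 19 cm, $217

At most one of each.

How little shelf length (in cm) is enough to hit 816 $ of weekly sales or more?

50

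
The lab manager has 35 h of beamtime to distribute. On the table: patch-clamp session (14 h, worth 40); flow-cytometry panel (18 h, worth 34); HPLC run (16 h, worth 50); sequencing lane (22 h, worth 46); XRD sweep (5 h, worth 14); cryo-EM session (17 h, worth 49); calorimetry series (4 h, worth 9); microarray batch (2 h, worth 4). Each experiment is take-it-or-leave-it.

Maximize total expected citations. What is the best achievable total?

104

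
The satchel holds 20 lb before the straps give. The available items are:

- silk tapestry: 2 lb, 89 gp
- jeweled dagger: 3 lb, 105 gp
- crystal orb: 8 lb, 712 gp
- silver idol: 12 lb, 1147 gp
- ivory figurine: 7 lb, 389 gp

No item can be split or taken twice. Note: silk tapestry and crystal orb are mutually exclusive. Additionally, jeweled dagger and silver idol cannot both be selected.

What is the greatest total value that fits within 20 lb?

Taking crystal orb + silver idol: 20 lb used, 1859 in value.
The closest alternative, silver idol + ivory figurine, reaches only 1536.

1859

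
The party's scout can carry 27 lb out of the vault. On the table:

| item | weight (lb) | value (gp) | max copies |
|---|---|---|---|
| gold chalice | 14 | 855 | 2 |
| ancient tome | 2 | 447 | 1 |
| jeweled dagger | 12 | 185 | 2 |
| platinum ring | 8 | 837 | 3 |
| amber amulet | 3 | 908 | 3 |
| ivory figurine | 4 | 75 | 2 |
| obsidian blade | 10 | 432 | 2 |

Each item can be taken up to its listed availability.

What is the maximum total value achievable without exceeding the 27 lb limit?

4845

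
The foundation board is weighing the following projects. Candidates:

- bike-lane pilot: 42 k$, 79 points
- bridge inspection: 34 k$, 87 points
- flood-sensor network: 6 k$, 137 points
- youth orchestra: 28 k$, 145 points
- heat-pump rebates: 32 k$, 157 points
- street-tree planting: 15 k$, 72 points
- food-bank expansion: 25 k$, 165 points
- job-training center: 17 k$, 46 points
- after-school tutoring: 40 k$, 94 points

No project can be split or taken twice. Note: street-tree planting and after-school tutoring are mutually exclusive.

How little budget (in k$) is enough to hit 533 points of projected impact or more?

91

Minimise k$ subject to total projected impact ≥ 533.
Taking flood-sensor network + youth orchestra + heat-pump rebates + food-bank expansion gives 604 (≥ 533) for 91 k$.
Below 91 k$ the best achievable stays under 533.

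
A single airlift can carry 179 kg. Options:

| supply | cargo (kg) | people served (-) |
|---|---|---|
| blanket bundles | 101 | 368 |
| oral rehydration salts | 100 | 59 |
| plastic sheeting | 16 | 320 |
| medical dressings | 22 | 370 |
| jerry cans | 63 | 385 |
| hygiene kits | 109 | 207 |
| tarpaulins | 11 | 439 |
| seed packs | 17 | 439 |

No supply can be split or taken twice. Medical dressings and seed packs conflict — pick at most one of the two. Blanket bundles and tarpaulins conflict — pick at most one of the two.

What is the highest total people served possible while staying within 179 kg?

Best packing: plastic sheeting + jerry cans + tarpaulins + seed packs — 107 kg, 1583 total.
An exhaustive check of the 256 subsets confirms 1583.

1583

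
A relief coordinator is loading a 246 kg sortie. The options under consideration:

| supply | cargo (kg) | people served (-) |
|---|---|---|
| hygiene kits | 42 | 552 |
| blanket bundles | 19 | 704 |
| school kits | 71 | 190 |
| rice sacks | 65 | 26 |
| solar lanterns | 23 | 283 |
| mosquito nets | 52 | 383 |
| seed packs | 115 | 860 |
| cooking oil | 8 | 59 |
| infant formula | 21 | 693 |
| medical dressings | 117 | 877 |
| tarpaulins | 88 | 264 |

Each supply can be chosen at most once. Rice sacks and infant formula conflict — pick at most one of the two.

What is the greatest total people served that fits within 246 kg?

3168

By people served per kg: blanket bundles 37.05, infant formula 33.00, hygiene kits 13.14, solar lanterns 12.30 lead.
The ratio ordering already packs tightly: hygiene kits + blanket bundles + solar lanterns + cooking oil + infant formula + medical dressings, 230 kg, 3168.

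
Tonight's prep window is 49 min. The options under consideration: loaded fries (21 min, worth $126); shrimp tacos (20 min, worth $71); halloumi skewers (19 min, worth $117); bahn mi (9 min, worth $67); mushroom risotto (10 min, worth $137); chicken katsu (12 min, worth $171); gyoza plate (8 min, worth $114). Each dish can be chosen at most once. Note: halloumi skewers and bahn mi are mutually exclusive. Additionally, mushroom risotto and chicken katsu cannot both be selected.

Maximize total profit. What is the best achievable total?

Loaded fries + bahn mi + mushroom risotto + gyoza plate uses 48 of the 49 min and totals 444.

444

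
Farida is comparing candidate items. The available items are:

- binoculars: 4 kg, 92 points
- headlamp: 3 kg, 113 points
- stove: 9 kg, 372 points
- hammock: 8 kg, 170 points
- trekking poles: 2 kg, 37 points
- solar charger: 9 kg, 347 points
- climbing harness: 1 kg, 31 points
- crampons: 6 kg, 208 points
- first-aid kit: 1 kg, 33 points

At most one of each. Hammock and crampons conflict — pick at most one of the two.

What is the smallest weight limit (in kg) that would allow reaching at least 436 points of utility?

11

Minimise kg subject to total utility ≥ 436.
Taking stove + climbing harness + first-aid kit gives 436 (≥ 436) for 11 kg.
Any bundle with less than 11 kg falls short of 436.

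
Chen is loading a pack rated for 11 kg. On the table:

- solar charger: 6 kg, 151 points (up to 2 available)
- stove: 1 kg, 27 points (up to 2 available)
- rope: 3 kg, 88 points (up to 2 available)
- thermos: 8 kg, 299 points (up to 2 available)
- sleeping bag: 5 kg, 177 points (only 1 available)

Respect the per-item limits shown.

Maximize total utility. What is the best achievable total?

387

Best packing: rope + thermos — 11 kg, 387 total.
Every other selection either busts 11 kg or exceeds an availability limit or fails to beat 387.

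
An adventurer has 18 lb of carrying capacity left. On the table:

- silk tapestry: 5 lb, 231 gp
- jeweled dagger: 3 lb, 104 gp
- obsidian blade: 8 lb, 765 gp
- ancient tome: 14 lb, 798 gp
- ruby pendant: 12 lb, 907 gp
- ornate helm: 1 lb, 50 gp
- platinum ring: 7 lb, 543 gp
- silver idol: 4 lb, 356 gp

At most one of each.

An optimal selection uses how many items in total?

The maximum value within 18 lb is 1412.
One optimal bundle: jeweled dagger + obsidian blade + platinum ring (18 lb).
All optima have 3 items.

3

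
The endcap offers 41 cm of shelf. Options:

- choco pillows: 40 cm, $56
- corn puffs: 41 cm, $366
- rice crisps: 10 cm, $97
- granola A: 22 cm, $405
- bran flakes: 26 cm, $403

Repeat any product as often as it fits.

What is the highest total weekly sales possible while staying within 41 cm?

502

Rice crisps + granola A uses 32 of the 41 cm and totals 502.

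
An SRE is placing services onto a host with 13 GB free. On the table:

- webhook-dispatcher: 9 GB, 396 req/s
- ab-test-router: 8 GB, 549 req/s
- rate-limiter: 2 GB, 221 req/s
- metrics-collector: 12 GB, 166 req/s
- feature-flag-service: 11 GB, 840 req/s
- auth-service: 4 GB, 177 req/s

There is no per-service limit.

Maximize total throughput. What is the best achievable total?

1326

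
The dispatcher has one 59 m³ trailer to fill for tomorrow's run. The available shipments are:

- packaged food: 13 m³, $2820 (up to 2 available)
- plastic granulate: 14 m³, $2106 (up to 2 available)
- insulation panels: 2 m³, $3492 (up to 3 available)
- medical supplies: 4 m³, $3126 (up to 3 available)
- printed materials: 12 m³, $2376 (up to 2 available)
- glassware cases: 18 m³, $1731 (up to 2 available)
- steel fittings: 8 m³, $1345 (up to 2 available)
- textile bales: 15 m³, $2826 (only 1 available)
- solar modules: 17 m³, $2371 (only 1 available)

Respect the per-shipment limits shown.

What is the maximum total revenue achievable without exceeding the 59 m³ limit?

28320

By revenue per m³: insulation panels 1746.00, medical supplies 781.50, packaged food 216.92, printed materials 198.00 lead.
A density-first pass picks 2×packaged food + 3×insulation panels + 3×medical supplies + printed materials — 27870 at 56 m³.
Replace printed materials with textile bales: the trade gains 450 net, giving 28320 at 59 m³.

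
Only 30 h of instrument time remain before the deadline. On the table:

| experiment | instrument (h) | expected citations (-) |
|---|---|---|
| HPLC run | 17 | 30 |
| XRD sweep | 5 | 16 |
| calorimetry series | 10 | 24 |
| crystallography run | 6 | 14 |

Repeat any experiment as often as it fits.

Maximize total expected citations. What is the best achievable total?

96

Ranking by ratio (expected citations/h): XRD sweep 3.20, calorimetry series 2.40, crystallography run 2.33.
The ratio ordering already packs tightly: 6×XRD sweep, 30 h, 96.
No other feasible combination exceeds 96.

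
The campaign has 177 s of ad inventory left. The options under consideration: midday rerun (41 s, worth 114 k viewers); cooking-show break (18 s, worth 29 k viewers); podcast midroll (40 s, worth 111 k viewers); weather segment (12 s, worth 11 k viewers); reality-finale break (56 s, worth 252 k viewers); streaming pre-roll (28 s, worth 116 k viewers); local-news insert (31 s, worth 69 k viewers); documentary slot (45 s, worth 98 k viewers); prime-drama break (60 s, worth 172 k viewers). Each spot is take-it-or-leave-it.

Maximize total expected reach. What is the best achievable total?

609

The ratio ordering already packs tightly: reality-finale break + streaming pre-roll + local-news insert + prime-drama break, 175 s, 609.
The closest alternative, midday rerun + podcast midroll + weather segment + reality-finale break + streaming pre-roll, reaches only 604.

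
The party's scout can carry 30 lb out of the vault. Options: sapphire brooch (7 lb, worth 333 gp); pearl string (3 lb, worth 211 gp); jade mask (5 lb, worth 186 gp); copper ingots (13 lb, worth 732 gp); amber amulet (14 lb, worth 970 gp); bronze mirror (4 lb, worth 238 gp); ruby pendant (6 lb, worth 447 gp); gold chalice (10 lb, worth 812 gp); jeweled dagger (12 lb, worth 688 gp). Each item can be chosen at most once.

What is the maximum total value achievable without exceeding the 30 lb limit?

2229

Taking the top-ratio items first gives sapphire brooch + pearl string + bronze mirror + ruby pendant + gold chalice for 2041 (30 lb).
Replace sapphire brooch and pearl string and bronze mirror with amber amulet: the trade gains 188 net, giving 2229 at 30 lb.
Runner-up sapphire brooch + pearl string + bronze mirror + ruby pendant + gold chalice tops out at 2041.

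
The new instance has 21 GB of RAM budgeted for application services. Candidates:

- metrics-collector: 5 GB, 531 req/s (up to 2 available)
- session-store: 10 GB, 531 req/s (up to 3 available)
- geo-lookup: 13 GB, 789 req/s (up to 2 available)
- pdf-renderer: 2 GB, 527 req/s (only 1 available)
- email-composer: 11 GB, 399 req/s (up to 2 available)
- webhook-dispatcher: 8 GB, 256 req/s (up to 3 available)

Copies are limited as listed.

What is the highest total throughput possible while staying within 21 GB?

1847

Ranking by ratio (throughput/GB): pdf-renderer 263.50, metrics-collector 106.20, geo-lookup 60.69.
Greedy by ratio would take 2×metrics-collector + pdf-renderer + webhook-dispatcher: 20 GB used, total 1845.
Replace metrics-collector and webhook-dispatcher with geo-lookup: the trade gains 2 net, giving 1847 at 20 GB.
That's the maximum — no swap from here does better than 1847.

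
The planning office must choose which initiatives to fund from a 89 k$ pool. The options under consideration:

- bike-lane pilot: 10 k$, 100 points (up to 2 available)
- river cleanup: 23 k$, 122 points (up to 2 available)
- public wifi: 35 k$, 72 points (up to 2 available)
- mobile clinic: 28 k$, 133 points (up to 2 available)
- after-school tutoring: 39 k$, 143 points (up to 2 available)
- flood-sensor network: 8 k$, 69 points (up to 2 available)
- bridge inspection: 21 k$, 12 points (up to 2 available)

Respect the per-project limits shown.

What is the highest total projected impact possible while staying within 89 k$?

The ratio heuristic lands on 2×bike-lane pilot + 2×river cleanup + 2×flood-sensor network (582) but leaves 7 k$ idle.
The 23 k$ tied up in river cleanup is better spent on mobile clinic — total rises to 593 (87 k$).
Every other selection either busts 89 k$ or exceeds an availability limit or fails to beat 593.

593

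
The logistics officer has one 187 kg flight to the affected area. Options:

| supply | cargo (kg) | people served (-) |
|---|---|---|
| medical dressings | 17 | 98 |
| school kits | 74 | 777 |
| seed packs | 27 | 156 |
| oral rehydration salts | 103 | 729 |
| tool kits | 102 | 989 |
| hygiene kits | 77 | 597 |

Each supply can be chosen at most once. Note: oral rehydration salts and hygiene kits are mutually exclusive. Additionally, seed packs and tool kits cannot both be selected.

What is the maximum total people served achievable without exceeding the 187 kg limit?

Density check — school kits 10.50, tool kits 9.70, hygiene kits 7.75, oral rehydration salts 7.08 are the best per kg.
Taking school kits + tool kits: 176 kg used, 1766 in people served.

1766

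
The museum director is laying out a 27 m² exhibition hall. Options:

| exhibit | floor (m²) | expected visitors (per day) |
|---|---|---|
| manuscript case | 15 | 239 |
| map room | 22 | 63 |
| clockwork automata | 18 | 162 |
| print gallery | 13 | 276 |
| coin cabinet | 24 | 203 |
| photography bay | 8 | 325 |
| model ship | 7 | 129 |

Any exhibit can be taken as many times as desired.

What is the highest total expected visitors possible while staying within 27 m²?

975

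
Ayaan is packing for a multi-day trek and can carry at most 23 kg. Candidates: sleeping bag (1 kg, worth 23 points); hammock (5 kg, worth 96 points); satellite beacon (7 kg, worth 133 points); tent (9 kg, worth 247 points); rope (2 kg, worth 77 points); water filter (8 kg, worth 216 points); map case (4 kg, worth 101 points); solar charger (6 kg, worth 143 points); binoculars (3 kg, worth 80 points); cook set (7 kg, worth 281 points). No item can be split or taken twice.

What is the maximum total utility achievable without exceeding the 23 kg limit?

Greedy by ratio would take sleeping bag + tent + rope + binoculars + cook set: 22 kg used, total 708.
The 3 kg tied up in binoculars is better spent on map case — total rises to 729 (23 kg).
Next best is rope + water filter + solar charger + cook set at 717 (23 kg) — short by 12.

729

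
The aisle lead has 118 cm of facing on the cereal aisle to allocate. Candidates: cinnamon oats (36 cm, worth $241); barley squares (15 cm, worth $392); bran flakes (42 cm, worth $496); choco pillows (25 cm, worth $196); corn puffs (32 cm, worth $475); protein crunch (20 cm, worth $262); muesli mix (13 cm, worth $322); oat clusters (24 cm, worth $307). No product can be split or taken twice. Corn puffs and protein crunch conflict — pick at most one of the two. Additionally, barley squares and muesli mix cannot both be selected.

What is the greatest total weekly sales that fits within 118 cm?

1670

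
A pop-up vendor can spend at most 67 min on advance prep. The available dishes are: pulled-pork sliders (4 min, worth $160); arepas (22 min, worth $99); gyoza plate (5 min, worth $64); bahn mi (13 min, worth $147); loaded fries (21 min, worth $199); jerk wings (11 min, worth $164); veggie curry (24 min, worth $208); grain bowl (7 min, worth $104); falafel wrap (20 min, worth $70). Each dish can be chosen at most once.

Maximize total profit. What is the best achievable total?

847

Taking the top-ratio dishes first gives pulled-pork sliders + gyoza plate + bahn mi + loaded fries + jerk wings + grain bowl for 838 (61 min).
Dropping loaded fries frees 21 min; slotting in veggie curry (24 min) lifts the total to 847 at 64 min.
The closest alternative, pulled-pork sliders + gyoza plate + bahn mi + loaded fries + jerk wings + grain bowl, reaches only 838.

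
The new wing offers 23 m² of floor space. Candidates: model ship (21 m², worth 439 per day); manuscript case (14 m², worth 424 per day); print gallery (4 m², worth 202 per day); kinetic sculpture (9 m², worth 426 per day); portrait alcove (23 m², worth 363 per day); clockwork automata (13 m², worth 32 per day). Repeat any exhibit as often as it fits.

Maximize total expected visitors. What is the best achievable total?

1054

A density-first pass picks 5×print gallery — 1010 at 20 m².
The 16 m² tied up in 4×print gallery is better spent on 2×kinetic sculpture — total rises to 1054 (22 m²).
Nothing else within 23 m² beats 1054.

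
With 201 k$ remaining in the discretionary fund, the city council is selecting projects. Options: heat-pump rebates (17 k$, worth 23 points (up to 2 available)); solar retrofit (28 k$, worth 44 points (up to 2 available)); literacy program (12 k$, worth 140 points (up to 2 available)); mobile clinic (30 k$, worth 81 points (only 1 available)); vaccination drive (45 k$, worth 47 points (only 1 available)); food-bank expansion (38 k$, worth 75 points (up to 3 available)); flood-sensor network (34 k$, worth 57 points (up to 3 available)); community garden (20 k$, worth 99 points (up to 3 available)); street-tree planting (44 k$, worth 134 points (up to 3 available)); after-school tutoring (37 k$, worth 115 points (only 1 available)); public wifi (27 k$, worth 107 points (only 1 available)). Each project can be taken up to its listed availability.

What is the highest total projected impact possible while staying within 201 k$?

A density-first pass picks 2×literacy program + 3×community garden + street-tree planting + after-school tutoring + public wifi — 933 at 192 k$.
The 37 k$ tied up in after-school tutoring is better spent on street-tree planting — total rises to 952 (199 k$).

952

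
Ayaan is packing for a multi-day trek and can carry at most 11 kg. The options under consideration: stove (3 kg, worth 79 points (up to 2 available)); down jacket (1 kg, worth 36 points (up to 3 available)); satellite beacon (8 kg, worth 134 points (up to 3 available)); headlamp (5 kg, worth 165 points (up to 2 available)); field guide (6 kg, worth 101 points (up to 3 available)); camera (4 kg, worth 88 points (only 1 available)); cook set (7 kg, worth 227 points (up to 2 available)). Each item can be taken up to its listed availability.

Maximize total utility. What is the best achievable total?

Ranking by ratio (utility/kg): down jacket 36.00, headlamp 33.00, cook set 32.43.
A density-first pass picks stove + 3×down jacket + headlamp — 352 at 11 kg.
Dropping stove and 2×down jacket frees 5 kg; slotting in headlamp (5 kg) lifts the total to 366 at 11 kg.
That's the maximum — no swap from here does better than 366.

366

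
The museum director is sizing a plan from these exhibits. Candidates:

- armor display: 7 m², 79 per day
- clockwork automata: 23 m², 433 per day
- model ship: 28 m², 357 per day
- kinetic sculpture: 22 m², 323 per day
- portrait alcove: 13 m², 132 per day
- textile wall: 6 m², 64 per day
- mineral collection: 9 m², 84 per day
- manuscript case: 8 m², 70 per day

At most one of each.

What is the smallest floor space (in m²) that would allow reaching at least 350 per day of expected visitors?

23

Look for the lowest-floor combination reaching 350.
clockwork automata reaches 433 using 23 m².
Any bundle with less than 23 m² falls short of 350.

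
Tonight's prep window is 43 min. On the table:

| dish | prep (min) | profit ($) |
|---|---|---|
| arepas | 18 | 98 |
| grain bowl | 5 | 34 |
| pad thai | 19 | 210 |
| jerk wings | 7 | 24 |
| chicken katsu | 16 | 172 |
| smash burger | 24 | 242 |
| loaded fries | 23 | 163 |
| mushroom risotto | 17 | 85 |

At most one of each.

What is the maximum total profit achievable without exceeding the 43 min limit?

By profit per min: pad thai 11.05, chicken katsu 10.75, smash burger 10.08 lead.
Greedy by ratio would take grain bowl + pad thai + chicken katsu: 40 min used, total 416.
Replace grain bowl and chicken katsu with smash burger: the trade gains 36 net, giving 452 at 43 min.
Every other selection either busts 43 min or fails to beat 452.

452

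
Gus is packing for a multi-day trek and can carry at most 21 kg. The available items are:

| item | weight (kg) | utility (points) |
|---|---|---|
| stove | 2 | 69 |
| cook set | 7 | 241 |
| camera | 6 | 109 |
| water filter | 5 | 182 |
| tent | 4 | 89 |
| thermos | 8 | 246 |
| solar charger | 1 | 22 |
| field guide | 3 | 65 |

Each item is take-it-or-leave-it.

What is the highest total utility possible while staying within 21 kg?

691

Density check — water filter 36.40, stove 34.50, cook set 34.43, thermos 30.75 are the best per kg.
The ratio heuristic lands on stove + cook set + water filter + tent + solar charger (603) but leaves 2 kg idle.
Dropping stove and tent frees 6 kg; slotting in thermos (8 kg) lifts the total to 691 at 21 kg.
No other feasible combination exceeds 691.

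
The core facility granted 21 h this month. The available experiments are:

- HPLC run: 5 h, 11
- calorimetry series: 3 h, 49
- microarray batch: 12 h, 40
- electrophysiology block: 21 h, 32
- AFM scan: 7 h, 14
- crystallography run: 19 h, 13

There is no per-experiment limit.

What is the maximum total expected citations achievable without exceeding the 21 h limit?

7×calorimetry series uses 21 of the 21 h and totals 343.
That's the maximum — no swap from here does better than 343.

343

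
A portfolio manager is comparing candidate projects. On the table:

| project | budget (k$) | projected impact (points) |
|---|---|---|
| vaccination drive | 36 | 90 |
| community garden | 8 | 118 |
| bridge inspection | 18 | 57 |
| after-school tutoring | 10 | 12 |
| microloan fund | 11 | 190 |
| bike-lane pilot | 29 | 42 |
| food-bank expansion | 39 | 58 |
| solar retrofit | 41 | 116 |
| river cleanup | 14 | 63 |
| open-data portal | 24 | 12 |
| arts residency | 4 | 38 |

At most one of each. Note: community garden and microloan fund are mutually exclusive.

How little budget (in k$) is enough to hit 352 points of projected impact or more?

57

Look for the lowest-budget combination reaching 352.
Taking bridge inspection + after-school tutoring + microloan fund + river cleanup + arts residency gives 360 (≥ 352) for 57 k$.
Any bundle with less than 57 k$ falls short of 352.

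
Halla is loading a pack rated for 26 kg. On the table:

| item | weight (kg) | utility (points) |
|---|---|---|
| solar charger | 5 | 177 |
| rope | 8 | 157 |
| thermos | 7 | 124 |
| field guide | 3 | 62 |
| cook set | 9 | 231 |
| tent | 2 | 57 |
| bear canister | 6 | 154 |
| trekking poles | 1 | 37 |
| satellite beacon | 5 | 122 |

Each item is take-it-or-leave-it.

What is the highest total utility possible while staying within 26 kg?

721

A density-first pass picks solar charger + field guide + cook set + tent + bear canister + trekking poles — 718 at 26 kg.
Replace field guide and tent with satellite beacon: the trade gains 3 net, giving 721 at 26 kg.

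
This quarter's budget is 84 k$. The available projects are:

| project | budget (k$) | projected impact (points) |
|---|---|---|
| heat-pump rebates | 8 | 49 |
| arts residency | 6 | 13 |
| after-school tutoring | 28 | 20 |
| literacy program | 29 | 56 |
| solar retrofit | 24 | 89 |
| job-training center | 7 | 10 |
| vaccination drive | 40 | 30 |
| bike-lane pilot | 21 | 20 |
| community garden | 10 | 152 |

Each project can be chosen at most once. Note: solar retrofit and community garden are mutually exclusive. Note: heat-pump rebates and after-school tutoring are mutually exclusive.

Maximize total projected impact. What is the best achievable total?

300

Best packing: heat-pump rebates + arts residency + literacy program + job-training center + bike-lane pilot + community garden — 81 k$, 300 total.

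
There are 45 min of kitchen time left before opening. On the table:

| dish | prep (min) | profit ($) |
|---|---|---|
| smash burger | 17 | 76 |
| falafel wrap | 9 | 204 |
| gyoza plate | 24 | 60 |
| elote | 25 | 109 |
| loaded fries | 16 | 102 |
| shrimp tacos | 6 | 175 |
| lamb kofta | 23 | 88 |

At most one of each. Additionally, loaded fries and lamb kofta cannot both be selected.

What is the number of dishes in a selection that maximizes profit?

Optimal total is 488.
falafel wrap + elote + shrimp tacos hits 488 at 40 min.
Every optimal selection uses 3 dishes.

3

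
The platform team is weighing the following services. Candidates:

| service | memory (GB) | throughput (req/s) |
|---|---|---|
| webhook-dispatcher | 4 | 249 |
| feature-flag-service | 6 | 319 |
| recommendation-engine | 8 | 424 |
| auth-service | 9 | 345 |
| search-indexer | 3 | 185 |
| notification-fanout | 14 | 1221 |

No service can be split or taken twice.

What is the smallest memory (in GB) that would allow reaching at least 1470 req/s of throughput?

18

Minimise GB subject to total throughput ≥ 1470.
Taking webhook-dispatcher + notification-fanout gives 1470 (≥ 1470) for 18 GB.
Any bundle with less than 18 GB falls short of 1470.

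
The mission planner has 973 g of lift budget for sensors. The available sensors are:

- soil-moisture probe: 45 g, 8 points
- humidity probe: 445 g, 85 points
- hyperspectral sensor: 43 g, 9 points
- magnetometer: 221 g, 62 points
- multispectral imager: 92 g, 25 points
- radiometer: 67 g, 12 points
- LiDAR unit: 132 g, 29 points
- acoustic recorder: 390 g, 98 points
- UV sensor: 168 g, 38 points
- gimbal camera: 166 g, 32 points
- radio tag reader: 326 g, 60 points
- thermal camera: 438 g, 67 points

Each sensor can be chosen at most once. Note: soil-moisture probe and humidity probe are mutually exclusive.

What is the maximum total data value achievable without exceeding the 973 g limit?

240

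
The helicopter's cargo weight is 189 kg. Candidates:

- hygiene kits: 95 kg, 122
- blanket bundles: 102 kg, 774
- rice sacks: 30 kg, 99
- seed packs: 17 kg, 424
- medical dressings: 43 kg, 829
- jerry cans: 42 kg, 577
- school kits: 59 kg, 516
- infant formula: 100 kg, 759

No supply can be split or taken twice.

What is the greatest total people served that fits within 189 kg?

The ratio ordering already packs tightly: seed packs + medical dressings + jerry cans + school kits, 161 kg, 2346.
Next best is blanket bundles + medical dressings + jerry cans at 2180 (187 kg) — short by 166.

2346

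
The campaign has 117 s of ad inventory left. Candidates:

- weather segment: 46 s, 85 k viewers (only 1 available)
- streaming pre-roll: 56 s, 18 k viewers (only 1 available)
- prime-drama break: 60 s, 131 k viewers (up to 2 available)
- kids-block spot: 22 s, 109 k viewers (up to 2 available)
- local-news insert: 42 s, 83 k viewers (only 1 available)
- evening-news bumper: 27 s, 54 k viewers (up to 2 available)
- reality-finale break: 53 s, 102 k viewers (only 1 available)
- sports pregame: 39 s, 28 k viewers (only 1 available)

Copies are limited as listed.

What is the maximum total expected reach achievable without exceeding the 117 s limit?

Density check — kids-block spot 4.95, prime-drama break 2.18, evening-news bumper 2.00 are the best per s.
A density-first pass picks prime-drama break + 2×kids-block spot — 349 at 104 s.
Replace prime-drama break with weather segment + evening-news bumper: the trade gains 8 net, giving 357 at 117 s.
Every other selection either busts 117 s or exceeds an availability limit or fails to beat 357.

357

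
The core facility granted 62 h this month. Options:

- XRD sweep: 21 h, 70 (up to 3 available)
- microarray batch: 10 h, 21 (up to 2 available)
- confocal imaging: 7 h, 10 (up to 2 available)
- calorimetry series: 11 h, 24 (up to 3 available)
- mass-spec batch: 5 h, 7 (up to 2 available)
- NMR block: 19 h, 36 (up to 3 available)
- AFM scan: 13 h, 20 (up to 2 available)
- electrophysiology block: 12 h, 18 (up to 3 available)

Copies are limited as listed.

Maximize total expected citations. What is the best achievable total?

182

By expected citations per h: XRD sweep 3.33, calorimetry series 2.18, microarray batch 2.10, NMR block 1.89 lead.
Filling by ratio: 2×XRD sweep + confocal imaging + calorimetry series for 174, with 2 h left unused.
The 18 h tied up in confocal imaging and calorimetry series is better spent on 2×microarray batch — total rises to 182 (62 h).
Nothing else within 62 h beats 182.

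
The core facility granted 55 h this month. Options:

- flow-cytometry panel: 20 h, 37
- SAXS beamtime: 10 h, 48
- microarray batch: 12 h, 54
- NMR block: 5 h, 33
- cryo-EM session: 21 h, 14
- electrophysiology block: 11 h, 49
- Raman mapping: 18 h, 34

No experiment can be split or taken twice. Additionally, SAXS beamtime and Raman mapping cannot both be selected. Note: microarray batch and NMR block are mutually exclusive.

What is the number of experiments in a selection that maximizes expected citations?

Best achievable expected citations is 188.
For example flow-cytometry panel + SAXS beamtime + microarray batch + electrophysiology block achieves it, using 53 h.
Every optimal selection uses 4 experiments.

4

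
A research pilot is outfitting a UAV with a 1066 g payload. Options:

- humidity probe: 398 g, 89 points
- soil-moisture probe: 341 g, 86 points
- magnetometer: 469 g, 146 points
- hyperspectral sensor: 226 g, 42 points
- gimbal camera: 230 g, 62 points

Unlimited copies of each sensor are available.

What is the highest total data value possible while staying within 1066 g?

294

Greedy by ratio would take 2×magnetometer: 938 g used, total 292.
Dropping magnetometer frees 469 g; slotting in soil-moisture probe + gimbal camera (571 g) lifts the total to 294 at 1040 g.
Every other selection either busts 1066 g or fails to beat 294.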